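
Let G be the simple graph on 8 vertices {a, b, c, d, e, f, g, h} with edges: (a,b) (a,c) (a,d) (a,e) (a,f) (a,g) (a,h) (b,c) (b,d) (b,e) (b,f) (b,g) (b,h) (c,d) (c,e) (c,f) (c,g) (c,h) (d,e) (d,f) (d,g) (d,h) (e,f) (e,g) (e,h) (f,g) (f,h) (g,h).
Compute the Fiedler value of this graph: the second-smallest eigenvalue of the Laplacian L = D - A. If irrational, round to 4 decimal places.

8

With the vertex order [a, b, c, d, e, f, g, h], the degrees are [7, 7, 7, 7, 7, 7, 7, 7], giving D = diag(7, 7, 7, 7, 7, 7, 7, 7) and L = D - A. The smallest Laplacian eigenvalue is always 0. The next one, lambda_2 = 8, measures how hard the graph is to disconnect: larger values mean better connectivity. The largest eigenvalue, 8, is at most the vertex count 8.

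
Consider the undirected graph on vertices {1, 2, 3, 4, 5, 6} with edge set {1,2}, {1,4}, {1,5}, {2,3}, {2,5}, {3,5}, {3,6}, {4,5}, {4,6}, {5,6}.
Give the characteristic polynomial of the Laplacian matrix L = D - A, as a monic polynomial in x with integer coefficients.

Each diagonal entry of L is the vertex degree and each off-diagonal entry is -1 where an edge is present, 0 otherwise; in the order [1, 2, 3, 4, 5, 6] the diagonal is [3, 3, 3, 3, 5, 3]. Computing det(xI - L) by cofactor expansion (or equivalently via sum-over-permutations) gives x^6 - 20x^5 + 155x^4 - 580x^3 + 1045x^2 - 726x. Since p(0) = det(-L) = 0, x divides p(x). The eigenvalues sum to 20, which equals trace(L) = 2|E|. The largest eigenvalue, 6, is at most the vertex count 6.

x^6 - 20x^5 + 155x^4 - 580x^3 + 1045x^2 - 726x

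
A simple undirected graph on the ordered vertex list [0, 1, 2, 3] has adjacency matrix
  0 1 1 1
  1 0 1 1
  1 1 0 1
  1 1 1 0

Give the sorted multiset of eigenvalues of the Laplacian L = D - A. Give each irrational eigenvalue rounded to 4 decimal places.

[0, 4, 4, 4]

Reading degrees in the order [0, 1, 2, 3] gives [3, 3, 3, 3]; set D = diag(3, 3, 3, 3) and form L = D - A. Diagonalising L (or applying a numerical eigensolver to the 4x4 matrix) gives the spectrum above. The largest eigenvalue, 4, is at most the vertex count 4. The eigenvalues sum to 12, which equals trace(L) = 2|E|.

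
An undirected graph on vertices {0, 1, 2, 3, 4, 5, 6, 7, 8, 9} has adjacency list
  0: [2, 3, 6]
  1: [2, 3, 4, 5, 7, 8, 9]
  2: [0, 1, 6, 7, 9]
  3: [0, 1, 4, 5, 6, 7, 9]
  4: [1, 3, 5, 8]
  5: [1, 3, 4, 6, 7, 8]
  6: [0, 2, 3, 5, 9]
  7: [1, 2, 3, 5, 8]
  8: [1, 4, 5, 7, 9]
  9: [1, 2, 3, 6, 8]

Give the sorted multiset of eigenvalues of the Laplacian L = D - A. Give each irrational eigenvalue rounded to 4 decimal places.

[0, 2.2392, 3.8504, 4.5996, 5.2243, 5.4748, 6.3277, 7.2888, 8.2211, 8.7740]

Reading degrees in the order [0, 1, 2, 3, 4, 5, 6, 7, 8, 9] gives [3, 7, 5, 7, 4, 6, 5, 5, 5, 5]; set D = diag(3, 7, 5, 7, 4, 6, 5, 5, 5, 5) and form L = D - A. Since every row of L sums to 0, the all-ones vector is in the kernel and 0 is an eigenvalue. There is one zero in the spectrum, matching the 1 component.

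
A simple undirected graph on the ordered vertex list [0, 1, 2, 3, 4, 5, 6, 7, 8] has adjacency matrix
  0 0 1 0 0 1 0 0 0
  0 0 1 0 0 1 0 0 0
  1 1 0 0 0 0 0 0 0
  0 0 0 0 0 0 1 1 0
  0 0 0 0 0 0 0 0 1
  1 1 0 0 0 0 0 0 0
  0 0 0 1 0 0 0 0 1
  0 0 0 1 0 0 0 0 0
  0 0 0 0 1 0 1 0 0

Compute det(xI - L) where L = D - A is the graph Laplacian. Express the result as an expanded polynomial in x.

x^9 - 16x^8 + 105x^7 - 364x^6 + 713x^5 - 776x^4 + 420x^3 - 80x^2

Reading degrees in the order [0, 1, 2, 3, 4, 5, 6, 7, 8] gives [2, 2, 2, 2, 1, 2, 2, 1, 2]; set D = diag(2, 2, 2, 2, 1, 2, 2, 1, 2) and form L = D - A. Computing det(xI - L) by cofactor expansion (or equivalently via sum-over-permutations) gives x^9 - 16x^8 + 105x^7 - 364x^6 + 713x^5 - 776x^4 + 420x^3 - 80x^2. The constant term is 0 because L is singular (the all-ones vector lies in its kernel). There are 2 zeros in the spectrum, matching the 2 components. The largest eigenvalue, 4, is at most the vertex count 9.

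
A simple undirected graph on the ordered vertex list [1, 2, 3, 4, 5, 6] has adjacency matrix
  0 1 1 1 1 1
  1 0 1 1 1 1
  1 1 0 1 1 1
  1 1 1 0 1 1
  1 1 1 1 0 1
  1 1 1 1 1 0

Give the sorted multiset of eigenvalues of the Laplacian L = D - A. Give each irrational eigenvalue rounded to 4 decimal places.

[0, 6, 6, 6, 6, 6]

Each diagonal entry of L is the vertex degree and each off-diagonal entry is -1 where an edge is present, 0 otherwise; in the order [1, 2, 3, 4, 5, 6] the diagonal is [5, 5, 5, 5, 5, 5]. L is symmetric positive semidefinite, so every eigenvalue is real and nonnegative. The single zero eigenvalue shows the graph is connected. The largest eigenvalue, 6, is at most the vertex count 6.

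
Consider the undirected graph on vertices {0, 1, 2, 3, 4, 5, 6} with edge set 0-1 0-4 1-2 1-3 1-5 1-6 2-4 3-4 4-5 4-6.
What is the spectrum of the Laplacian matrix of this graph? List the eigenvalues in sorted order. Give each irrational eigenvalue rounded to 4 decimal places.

Each diagonal entry of L is the vertex degree and each off-diagonal entry is -1 where an edge is present, 0 otherwise; in the order [0, 1, 2, 3, 4, 5, 6] the diagonal is [2, 5, 2, 2, 5, 2, 2]. Diagonalising L (or applying a numerical eigensolver to the 7x7 matrix) gives the spectrum above. The single zero eigenvalue shows the graph is connected. The eigenvalues sum to 20, which equals trace(L) = 2|E|. There is one zero in the spectrum, matching the 1 component.

[0, 2, 2, 2, 2, 5, 7]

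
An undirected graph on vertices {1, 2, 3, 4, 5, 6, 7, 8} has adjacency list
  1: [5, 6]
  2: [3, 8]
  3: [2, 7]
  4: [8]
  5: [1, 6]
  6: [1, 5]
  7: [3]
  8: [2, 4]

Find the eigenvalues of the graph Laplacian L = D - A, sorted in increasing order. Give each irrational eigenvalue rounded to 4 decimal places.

Reading degrees in the order [1, 2, 3, 4, 5, 6, 7, 8] gives [2, 2, 2, 1, 2, 2, 1, 2]; set D = diag(2, 2, 2, 1, 2, 2, 1, 2) and form L = D - A. The multiplicity of 0 as a Laplacian eigenvalue equals the number of connected components. The 2 zero eigenvalues correspond to the 2 connected components.

[0, 0, 0.3820, 1.3820, 2.6180, 3, 3, 3.6180]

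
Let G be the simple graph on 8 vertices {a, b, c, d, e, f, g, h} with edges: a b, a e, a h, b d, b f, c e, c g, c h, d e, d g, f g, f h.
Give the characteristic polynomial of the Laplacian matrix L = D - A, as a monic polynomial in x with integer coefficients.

Reading degrees in the order [a, b, c, d, e, f, g, h] gives [3, 3, 3, 3, 3, 3, 3, 3]; set D = diag(3, 3, 3, 3, 3, 3, 3, 3) and form L = D - A. L has integer entries, so p(x) = det(xI - L) has integer coefficients. Expanding the determinant yields x^8 - 24x^7 + 240x^6 - 1296x^5 + 4080x^4 - 7488x^3 + 7424x^2 - 3072x. Since p(0) = det(-L) = 0, x divides p(x). The eigenvalues sum to 24, which equals trace(L) = 2|E|.

x^8 - 24x^7 + 240x^6 - 1296x^5 + 4080x^4 - 7488x^3 + 7424x^2 - 3072x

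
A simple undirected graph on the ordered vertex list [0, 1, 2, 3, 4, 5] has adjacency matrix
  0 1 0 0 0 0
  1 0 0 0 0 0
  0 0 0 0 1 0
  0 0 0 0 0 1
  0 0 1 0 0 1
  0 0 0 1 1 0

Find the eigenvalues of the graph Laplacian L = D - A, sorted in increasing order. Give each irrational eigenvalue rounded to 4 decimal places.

Each diagonal entry of L is the vertex degree and each off-diagonal entry is -1 where an edge is present, 0 otherwise; in the order [0, 1, 2, 3, 4, 5] the diagonal is [1, 1, 1, 1, 2, 2]. The multiplicity of 0 as a Laplacian eigenvalue equals the number of connected components. The 2 zero eigenvalues correspond to the 2 connected components. The largest eigenvalue, 3.4142, is at most the vertex count 6. The eigenvalues sum to 8, which equals trace(L) = 2|E|.

[0, 0, 0.5858, 2, 2, 3.4142]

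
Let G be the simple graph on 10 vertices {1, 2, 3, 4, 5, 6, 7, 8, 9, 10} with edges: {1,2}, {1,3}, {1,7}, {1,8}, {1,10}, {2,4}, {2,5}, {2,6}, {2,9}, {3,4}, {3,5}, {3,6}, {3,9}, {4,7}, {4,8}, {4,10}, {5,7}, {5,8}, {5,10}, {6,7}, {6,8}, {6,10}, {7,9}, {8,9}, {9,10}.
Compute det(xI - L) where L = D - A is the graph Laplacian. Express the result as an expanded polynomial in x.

Reading degrees in the order [1, 2, 3, 4, 5, 6, 7, 8, 9, 10] gives [5, 5, 5, 5, 5, 5, 5, 5, 5, 5]; set D = diag(5, 5, 5, 5, 5, 5, 5, 5, 5, 5) and form L = D - A. L has integer entries, so p(x) = det(xI - L) has integer coefficients. Expanding the determinant yields x^10 - 50x^9 + 1100x^8 - 14000x^7 + 113750x^6 - 612500x^5 + 2187500x^4 - 5000000x^3 + 6640625x^2 - 3906250x. The constant term is 0 because L is singular (the all-ones vector lies in its kernel). The eigenvalues sum to 50, which equals trace(L) = 2|E|.

x^10 - 50x^9 + 1100x^8 - 14000x^7 + 113750x^6 - 612500x^5 + 2187500x^4 - 5000000x^3 + 6640625x^2 - 3906250x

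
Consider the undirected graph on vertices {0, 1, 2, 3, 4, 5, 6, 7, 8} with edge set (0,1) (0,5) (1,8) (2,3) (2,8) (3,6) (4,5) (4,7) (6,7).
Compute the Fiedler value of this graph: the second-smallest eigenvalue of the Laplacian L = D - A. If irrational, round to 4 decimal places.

With the vertex order [0, 1, 2, 3, 4, 5, 6, 7, 8], the degrees are [2, 2, 2, 2, 2, 2, 2, 2, 2], giving D = diag(2, 2, 2, 2, 2, 2, 2, 2, 2) and L = D - A. Computing the eigenvalues of L and sorting gives [0, 0.4679, 0.4679, 1.6527, 1.6527, 3, 3, 3.8794, 3.8794]. The Fiedler value lambda_2 = 0.4679 is strictly positive, so the graph is connected. The largest eigenvalue, 3.8794, is at most the vertex count 9. The eigenvalues sum to 18, which equals trace(L) = 2|E|.

0.4679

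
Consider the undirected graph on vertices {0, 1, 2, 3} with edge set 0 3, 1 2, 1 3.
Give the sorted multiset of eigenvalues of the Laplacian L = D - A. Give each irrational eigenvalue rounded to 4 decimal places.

[0, 0.5858, 2, 3.4142]

With the vertex order [0, 1, 2, 3], the degrees are [1, 2, 1, 2], giving D = diag(1, 2, 1, 2) and L = D - A. Since every row of L sums to 0, the all-ones vector is in the kernel and 0 is an eigenvalue. The single zero eigenvalue shows the graph is connected.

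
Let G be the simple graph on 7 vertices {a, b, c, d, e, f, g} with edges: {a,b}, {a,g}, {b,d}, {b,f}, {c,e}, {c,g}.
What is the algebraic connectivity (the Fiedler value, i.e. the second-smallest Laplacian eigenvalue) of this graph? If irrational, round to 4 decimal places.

0.2254

With the vertex order [a, b, c, d, e, f, g], the degrees are [2, 3, 2, 1, 1, 1, 2], giving D = diag(2, 3, 2, 1, 1, 1, 2) and L = D - A. The sorted Laplacian eigenvalues are [0, 0.2254, 1, 1, 2.1859, 3.3604, 4.2283]; the algebraic connectivity is the second entry, 0.2254. The eigenvalues sum to 12, which equals trace(L) = 2|E|. There is one zero in the spectrum, matching the 1 component.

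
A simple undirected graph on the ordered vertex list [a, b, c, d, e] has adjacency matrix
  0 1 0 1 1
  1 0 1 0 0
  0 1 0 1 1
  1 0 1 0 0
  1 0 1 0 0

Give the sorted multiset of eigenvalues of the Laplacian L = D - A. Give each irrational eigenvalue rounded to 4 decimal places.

Reading degrees in the order [a, b, c, d, e] gives [3, 2, 3, 2, 2]; set D = diag(3, 2, 3, 2, 2) and form L = D - A. Diagonalising L (or applying a numerical eigensolver to the 5x5 matrix) gives the spectrum above. The single zero eigenvalue shows the graph is connected. There is one zero in the spectrum, matching the 1 component.

[0, 2, 2, 3, 5]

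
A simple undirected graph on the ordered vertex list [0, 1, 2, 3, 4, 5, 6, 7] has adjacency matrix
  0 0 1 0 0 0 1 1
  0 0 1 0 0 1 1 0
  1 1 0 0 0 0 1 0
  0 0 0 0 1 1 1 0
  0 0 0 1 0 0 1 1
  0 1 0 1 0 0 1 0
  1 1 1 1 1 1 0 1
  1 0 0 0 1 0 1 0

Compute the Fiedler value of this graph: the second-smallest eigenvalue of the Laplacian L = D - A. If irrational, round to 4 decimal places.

Each diagonal entry of L is the vertex degree and each off-diagonal entry is -1 where an edge is present, 0 otherwise; in the order [0, 1, 2, 3, 4, 5, 6, 7] the diagonal is [3, 3, 3, 3, 3, 3, 7, 3]. Computing the eigenvalues of L and sorting gives [0, 1.7530, 1.7530, 3.4450, 3.4450, 4.8019, 4.8019, 8]. The Fiedler value lambda_2 = 1.7530 is strictly positive, so the graph is connected. The eigenvalues sum to 28, which equals trace(L) = 2|E|.

1.7530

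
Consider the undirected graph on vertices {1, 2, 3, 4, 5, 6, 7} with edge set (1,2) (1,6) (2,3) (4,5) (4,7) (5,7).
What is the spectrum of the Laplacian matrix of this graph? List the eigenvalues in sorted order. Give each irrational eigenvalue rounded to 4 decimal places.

[0, 0, 0.5858, 2, 3, 3, 3.4142]

With the vertex order [1, 2, 3, 4, 5, 6, 7], the degrees are [2, 2, 1, 2, 2, 1, 2], giving D = diag(2, 2, 1, 2, 2, 1, 2) and L = D - A. Diagonalising L (or applying a numerical eigensolver to the 7x7 matrix) gives the spectrum above. The 2 zero eigenvalues correspond to the 2 connected components. The largest eigenvalue, 3.4142, is at most the vertex count 7.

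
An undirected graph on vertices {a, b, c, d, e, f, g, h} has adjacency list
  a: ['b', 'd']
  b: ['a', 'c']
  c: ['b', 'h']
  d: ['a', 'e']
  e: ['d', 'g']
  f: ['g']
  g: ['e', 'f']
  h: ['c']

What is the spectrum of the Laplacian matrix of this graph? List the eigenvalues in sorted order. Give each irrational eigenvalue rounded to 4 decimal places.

With the vertex order [a, b, c, d, e, f, g, h], the degrees are [2, 2, 2, 2, 2, 1, 2, 1], giving D = diag(2, 2, 2, 2, 2, 1, 2, 1) and L = D - A. The multiplicity of 0 as a Laplacian eigenvalue equals the number of connected components. The eigenvalues sum to 14, which equals trace(L) = 2|E|.

[0, 0.1522, 0.5858, 1.2346, 2, 2.7654, 3.4142, 3.8478]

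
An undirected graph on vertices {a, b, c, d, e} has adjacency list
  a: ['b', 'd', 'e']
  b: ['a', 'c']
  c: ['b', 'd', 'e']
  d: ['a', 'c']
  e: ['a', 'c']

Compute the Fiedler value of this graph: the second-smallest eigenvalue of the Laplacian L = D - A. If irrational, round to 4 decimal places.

2

Each diagonal entry of L is the vertex degree and each off-diagonal entry is -1 where an edge is present, 0 otherwise; in the order [a, b, c, d, e] the diagonal is [3, 2, 3, 2, 2]. Computing the eigenvalues of L and sorting gives [0, 2, 2, 3, 5]. The Fiedler value lambda_2 = 2 is strictly positive, so the graph is connected. The largest eigenvalue, 5, is at most the vertex count 5.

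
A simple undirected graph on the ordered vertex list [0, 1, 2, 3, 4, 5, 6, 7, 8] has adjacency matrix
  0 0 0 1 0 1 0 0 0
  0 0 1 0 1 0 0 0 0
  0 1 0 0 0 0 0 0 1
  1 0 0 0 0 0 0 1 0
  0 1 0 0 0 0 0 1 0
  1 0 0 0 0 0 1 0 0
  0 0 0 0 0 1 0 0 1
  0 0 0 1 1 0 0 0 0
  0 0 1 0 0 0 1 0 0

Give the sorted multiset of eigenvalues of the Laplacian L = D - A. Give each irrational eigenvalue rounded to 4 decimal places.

[0, 0.4679, 0.4679, 1.6527, 1.6527, 3, 3, 3.8794, 3.8794]

Each diagonal entry of L is the vertex degree and each off-diagonal entry is -1 where an edge is present, 0 otherwise; in the order [0, 1, 2, 3, 4, 5, 6, 7, 8] the diagonal is [2, 2, 2, 2, 2, 2, 2, 2, 2]. The multiplicity of 0 as a Laplacian eigenvalue equals the number of connected components.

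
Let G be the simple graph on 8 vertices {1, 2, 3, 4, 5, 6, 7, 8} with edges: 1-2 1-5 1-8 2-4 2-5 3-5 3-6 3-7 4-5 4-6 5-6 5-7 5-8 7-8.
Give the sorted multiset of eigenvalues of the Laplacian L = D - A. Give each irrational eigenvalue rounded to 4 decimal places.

[0, 1.7530, 1.7530, 3.4450, 3.4450, 4.8019, 4.8019, 8]

Reading degrees in the order [1, 2, 3, 4, 5, 6, 7, 8] gives [3, 3, 3, 3, 7, 3, 3, 3]; set D = diag(3, 3, 3, 3, 7, 3, 3, 3) and form L = D - A. Since every row of L sums to 0, the all-ones vector is in the kernel and 0 is an eigenvalue. The single zero eigenvalue shows the graph is connected. There is one zero in the spectrum, matching the 1 component. The eigenvalues sum to 28, which equals trace(L) = 2|E|.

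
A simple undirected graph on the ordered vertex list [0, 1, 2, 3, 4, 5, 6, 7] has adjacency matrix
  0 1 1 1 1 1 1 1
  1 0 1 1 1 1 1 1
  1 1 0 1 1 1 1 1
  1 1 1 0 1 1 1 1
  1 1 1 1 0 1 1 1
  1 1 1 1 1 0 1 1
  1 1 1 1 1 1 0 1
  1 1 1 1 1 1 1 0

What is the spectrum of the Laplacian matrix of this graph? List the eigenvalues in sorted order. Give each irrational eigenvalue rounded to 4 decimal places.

[0, 8, 8, 8, 8, 8, 8, 8]

Each diagonal entry of L is the vertex degree and each off-diagonal entry is -1 where an edge is present, 0 otherwise; in the order [0, 1, 2, 3, 4, 5, 6, 7] the diagonal is [7, 7, 7, 7, 7, 7, 7, 7]. The multiplicity of 0 as a Laplacian eigenvalue equals the number of connected components. By the matrix-tree theorem the graph has (1/8) * product of the nonzero eigenvalues = 262144 spanning trees.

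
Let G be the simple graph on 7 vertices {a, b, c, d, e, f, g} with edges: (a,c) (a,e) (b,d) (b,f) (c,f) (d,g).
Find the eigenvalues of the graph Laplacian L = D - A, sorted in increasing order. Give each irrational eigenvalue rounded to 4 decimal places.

With the vertex order [a, b, c, d, e, f, g], the degrees are [2, 2, 2, 2, 1, 2, 1], giving D = diag(2, 2, 2, 2, 1, 2, 1) and L = D - A. Diagonalising L (or applying a numerical eigensolver to the 7x7 matrix) gives the spectrum above. The single zero eigenvalue shows the graph is connected.

[0, 0.1981, 0.7530, 1.5550, 2.4450, 3.2470, 3.8019]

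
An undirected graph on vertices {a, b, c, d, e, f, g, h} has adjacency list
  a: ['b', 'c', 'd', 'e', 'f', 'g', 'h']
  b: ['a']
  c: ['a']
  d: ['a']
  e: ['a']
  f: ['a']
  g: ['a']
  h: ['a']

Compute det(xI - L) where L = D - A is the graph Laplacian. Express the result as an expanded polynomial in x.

x^8 - 14x^7 + 63x^6 - 140x^5 + 175x^4 - 126x^3 + 49x^2 - 8x

With the vertex order [a, b, c, d, e, f, g, h], the degrees are [7, 1, 1, 1, 1, 1, 1, 1], giving D = diag(7, 1, 1, 1, 1, 1, 1, 1) and L = D - A. Computing det(xI - L) by cofactor expansion (or equivalently via sum-over-permutations) gives x^8 - 14x^7 + 63x^6 - 140x^5 + 175x^4 - 126x^3 + 49x^2 - 8x. Since p(0) = det(-L) = 0, x divides p(x). The eigenvalues sum to 14, which equals trace(L) = 2|E|.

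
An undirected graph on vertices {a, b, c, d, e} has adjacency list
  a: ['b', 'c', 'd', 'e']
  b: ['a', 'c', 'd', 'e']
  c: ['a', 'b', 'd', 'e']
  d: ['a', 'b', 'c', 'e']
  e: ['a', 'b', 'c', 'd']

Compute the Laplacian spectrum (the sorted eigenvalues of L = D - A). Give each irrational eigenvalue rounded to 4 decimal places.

Each diagonal entry of L is the vertex degree and each off-diagonal entry is -1 where an edge is present, 0 otherwise; in the order [a, b, c, d, e] the diagonal is [4, 4, 4, 4, 4]. The multiplicity of 0 as a Laplacian eigenvalue equals the number of connected components. The single zero eigenvalue shows the graph is connected. The largest eigenvalue, 5, is at most the vertex count 5.

[0, 5, 5, 5, 5]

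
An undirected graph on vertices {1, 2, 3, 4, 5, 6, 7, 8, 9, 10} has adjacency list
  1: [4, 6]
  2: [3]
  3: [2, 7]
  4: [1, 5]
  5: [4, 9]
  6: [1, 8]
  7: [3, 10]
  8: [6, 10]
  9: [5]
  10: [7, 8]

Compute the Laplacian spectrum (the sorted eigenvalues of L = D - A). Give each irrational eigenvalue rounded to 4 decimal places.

Reading degrees in the order [1, 2, 3, 4, 5, 6, 7, 8, 9, 10] gives [2, 1, 2, 2, 2, 2, 2, 2, 1, 2]; set D = diag(2, 1, 2, 2, 2, 2, 2, 2, 1, 2) and form L = D - A. Since every row of L sums to 0, the all-ones vector is in the kernel and 0 is an eigenvalue. The single zero eigenvalue shows the graph is connected.

[0, 0.0979, 0.3820, 0.8244, 1.3820, 2, 2.6180, 3.1756, 3.6180, 3.9021]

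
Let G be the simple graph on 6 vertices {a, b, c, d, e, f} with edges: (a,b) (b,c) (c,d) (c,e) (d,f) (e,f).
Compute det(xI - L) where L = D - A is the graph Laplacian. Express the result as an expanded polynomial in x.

Reading degrees in the order [a, b, c, d, e, f] gives [1, 2, 3, 2, 2, 2]; set D = diag(1, 2, 3, 2, 2, 2) and form L = D - A. Computing det(xI - L) by cofactor expansion (or equivalently via sum-over-permutations) gives x^6 - 12x^5 + 53x^4 - 106x^3 + 92x^2 - 24x. The constant term is 0 because L is singular (the all-ones vector lies in its kernel). There is one zero in the spectrum, matching the 1 component. The eigenvalues sum to 12, which equals trace(L) = 2|E|.

x^6 - 12x^5 + 53x^4 - 106x^3 + 92x^2 - 24x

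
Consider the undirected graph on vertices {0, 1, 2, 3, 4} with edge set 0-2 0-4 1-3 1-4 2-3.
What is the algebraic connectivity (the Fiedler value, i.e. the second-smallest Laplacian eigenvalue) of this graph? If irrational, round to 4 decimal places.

Each diagonal entry of L is the vertex degree and each off-diagonal entry is -1 where an edge is present, 0 otherwise; in the order [0, 1, 2, 3, 4] the diagonal is [2, 2, 2, 2, 2]. The smallest Laplacian eigenvalue is always 0. The next one, lambda_2 = 1.3820, measures how hard the graph is to disconnect: larger values mean better connectivity.

1.3820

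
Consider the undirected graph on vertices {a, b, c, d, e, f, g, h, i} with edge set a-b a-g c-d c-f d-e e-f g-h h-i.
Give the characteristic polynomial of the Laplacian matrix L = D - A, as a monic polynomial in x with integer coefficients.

Reading degrees in the order [a, b, c, d, e, f, g, h, i] gives [2, 1, 2, 2, 2, 2, 2, 2, 1]; set D = diag(2, 1, 2, 2, 2, 2, 2, 2, 1) and form L = D - A. L has integer entries, so p(x) = det(xI - L) has integer coefficients. Expanding the determinant yields x^9 - 16x^8 + 105x^7 - 364x^6 + 713x^5 - 776x^4 + 420x^3 - 80x^2. The constant term is 0 because L is singular (the all-ones vector lies in its kernel). The largest eigenvalue, 4, is at most the vertex count 9.

x^9 - 16x^8 + 105x^7 - 364x^6 + 713x^5 - 776x^4 + 420x^3 - 80x^2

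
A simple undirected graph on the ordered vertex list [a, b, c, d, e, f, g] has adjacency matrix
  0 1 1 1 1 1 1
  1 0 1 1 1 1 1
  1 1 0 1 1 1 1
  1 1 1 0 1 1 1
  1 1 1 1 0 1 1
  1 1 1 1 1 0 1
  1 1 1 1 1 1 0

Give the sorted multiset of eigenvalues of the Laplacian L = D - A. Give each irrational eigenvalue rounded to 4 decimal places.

[0, 7, 7, 7, 7, 7, 7]

With the vertex order [a, b, c, d, e, f, g], the degrees are [6, 6, 6, 6, 6, 6, 6], giving D = diag(6, 6, 6, 6, 6, 6, 6) and L = D - A. L is symmetric positive semidefinite, so every eigenvalue is real and nonnegative. The single zero eigenvalue shows the graph is connected. By the matrix-tree theorem the graph has (1/7) * product of the nonzero eigenvalues = 16807 spanning trees.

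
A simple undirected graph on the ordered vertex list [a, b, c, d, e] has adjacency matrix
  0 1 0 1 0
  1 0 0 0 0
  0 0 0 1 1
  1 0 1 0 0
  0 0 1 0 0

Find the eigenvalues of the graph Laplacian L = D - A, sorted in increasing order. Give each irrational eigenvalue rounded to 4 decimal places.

With the vertex order [a, b, c, d, e], the degrees are [2, 1, 2, 2, 1], giving D = diag(2, 1, 2, 2, 1) and L = D - A. Diagonalising L (or applying a numerical eigensolver to the 5x5 matrix) gives the spectrum above. The largest eigenvalue, 3.6180, is at most the vertex count 5. The eigenvalues sum to 8, which equals trace(L) = 2|E|.

[0, 0.3820, 1.3820, 2.6180, 3.6180]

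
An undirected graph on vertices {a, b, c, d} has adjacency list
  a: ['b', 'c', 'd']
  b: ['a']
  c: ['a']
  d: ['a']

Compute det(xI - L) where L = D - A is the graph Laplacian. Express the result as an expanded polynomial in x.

x^4 - 6x^3 + 9x^2 - 4x

With the vertex order [a, b, c, d], the degrees are [3, 1, 1, 1], giving D = diag(3, 1, 1, 1) and L = D - A. Computing det(xI - L) by cofactor expansion (or equivalently via sum-over-permutations) gives x^4 - 6x^3 + 9x^2 - 4x. The constant term is 0 because L is singular (the all-ones vector lies in its kernel). The largest eigenvalue, 4, is at most the vertex count 4. By the matrix-tree theorem the graph has (1/4) * product of the nonzero eigenvalues = 1 spanning tree.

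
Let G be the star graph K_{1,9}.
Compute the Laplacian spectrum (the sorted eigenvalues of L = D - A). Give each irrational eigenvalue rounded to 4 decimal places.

[0, 1, 1, 1, 1, 1, 1, 1, 1, 10]

The graph has 10 vertices and degree multiset [9, 1, 1, 1, 1, 1, 1, 1, 1, 1]; D is the diagonal matrix of degrees and L = D - A. L is symmetric positive semidefinite, so every eigenvalue is real and nonnegative. The single zero eigenvalue shows the graph is connected. By the matrix-tree theorem the graph has (1/10) * product of the nonzero eigenvalues = 1 spanning tree. There is one zero in the spectrum, matching the 1 component.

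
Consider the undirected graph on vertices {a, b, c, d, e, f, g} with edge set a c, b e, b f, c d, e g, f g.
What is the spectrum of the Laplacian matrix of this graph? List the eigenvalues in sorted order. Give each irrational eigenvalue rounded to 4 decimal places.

With the vertex order [a, b, c, d, e, f, g], the degrees are [1, 2, 2, 1, 2, 2, 2], giving D = diag(1, 2, 2, 1, 2, 2, 2) and L = D - A. The multiplicity of 0 as a Laplacian eigenvalue equals the number of connected components. The 2 zero eigenvalues correspond to the 2 connected components. The eigenvalues sum to 12, which equals trace(L) = 2|E|.

[0, 0, 1, 2, 2, 3, 4]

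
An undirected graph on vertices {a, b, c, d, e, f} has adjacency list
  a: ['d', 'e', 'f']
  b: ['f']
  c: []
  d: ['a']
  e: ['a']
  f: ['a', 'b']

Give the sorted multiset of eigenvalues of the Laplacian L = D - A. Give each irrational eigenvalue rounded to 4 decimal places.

Each diagonal entry of L is the vertex degree and each off-diagonal entry is -1 where an edge is present, 0 otherwise; in the order [a, b, c, d, e, f] the diagonal is [3, 1, 0, 1, 1, 2]. Diagonalising L (or applying a numerical eigensolver to the 6x6 matrix) gives the spectrum above. The 2 zero eigenvalues correspond to the 2 connected components. The eigenvalues sum to 8, which equals trace(L) = 2|E|.

[0, 0, 0.5188, 1, 2.3111, 4.1701]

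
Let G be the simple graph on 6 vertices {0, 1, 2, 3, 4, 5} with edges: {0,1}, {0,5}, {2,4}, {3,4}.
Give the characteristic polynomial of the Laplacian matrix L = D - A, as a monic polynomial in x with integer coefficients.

Each diagonal entry of L is the vertex degree and each off-diagonal entry is -1 where an edge is present, 0 otherwise; in the order [0, 1, 2, 3, 4, 5] the diagonal is [2, 1, 1, 1, 2, 1]. The eigenvalues of L are [0, 0, 1, 1, 3, 3]; the characteristic polynomial is the product of (x - lambda_i), which multiplies out to x^6 - 8x^5 + 22x^4 - 24x^3 + 9x^2. The coefficient of x^5 equals -trace(L) = -8, matching the sum of degrees. There are 2 zeros in the spectrum, matching the 2 components. The largest eigenvalue, 3, is at most the vertex count 6.

x^6 - 8x^5 + 22x^4 - 24x^3 + 9x^2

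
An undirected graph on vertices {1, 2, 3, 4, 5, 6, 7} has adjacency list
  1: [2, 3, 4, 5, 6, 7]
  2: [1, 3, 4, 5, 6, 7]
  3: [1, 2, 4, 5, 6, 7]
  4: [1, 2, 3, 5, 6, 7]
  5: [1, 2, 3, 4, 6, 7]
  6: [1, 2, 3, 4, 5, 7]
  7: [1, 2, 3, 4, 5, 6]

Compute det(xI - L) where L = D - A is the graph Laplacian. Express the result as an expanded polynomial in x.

x^7 - 42x^6 + 735x^5 - 6860x^4 + 36015x^3 - 100842x^2 + 117649x

With the vertex order [1, 2, 3, 4, 5, 6, 7], the degrees are [6, 6, 6, 6, 6, 6, 6], giving D = diag(6, 6, 6, 6, 6, 6, 6) and L = D - A. Computing det(xI - L) by cofactor expansion (or equivalently via sum-over-permutations) gives x^7 - 42x^6 + 735x^5 - 6860x^4 + 36015x^3 - 100842x^2 + 117649x. The coefficient of x^6 equals -trace(L) = -42, matching the sum of degrees. The eigenvalues sum to 42, which equals trace(L) = 2|E|. By the matrix-tree theorem the graph has (1/7) * product of the nonzero eigenvalues = 16807 spanning trees.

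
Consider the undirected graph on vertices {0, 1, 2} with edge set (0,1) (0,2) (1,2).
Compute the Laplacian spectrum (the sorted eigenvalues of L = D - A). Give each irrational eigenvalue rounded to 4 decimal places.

Reading degrees in the order [0, 1, 2] gives [2, 2, 2]; set D = diag(2, 2, 2) and form L = D - A. Diagonalising L (or applying a numerical eigensolver to the 3x3 matrix) gives the spectrum above. By the matrix-tree theorem the graph has (1/3) * product of the nonzero eigenvalues = 3 spanning trees.

[0, 3, 3]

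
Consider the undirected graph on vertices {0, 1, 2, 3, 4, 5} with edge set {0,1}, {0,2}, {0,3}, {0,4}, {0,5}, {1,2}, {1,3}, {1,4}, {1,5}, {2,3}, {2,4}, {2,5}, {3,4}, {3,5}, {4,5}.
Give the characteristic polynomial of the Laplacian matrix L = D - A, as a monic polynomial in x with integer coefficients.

Each diagonal entry of L is the vertex degree and each off-diagonal entry is -1 where an edge is present, 0 otherwise; in the order [0, 1, 2, 3, 4, 5] the diagonal is [5, 5, 5, 5, 5, 5]. L has integer entries, so p(x) = det(xI - L) has integer coefficients. Expanding the determinant yields x^6 - 30x^5 + 360x^4 - 2160x^3 + 6480x^2 - 7776x. Since p(0) = det(-L) = 0, x divides p(x).

x^6 - 30x^5 + 360x^4 - 2160x^3 + 6480x^2 - 7776x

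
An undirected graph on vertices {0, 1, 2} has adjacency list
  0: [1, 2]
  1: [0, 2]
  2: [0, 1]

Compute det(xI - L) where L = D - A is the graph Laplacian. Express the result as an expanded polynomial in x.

x^3 - 6x^2 + 9x

With the vertex order [0, 1, 2], the degrees are [2, 2, 2], giving D = diag(2, 2, 2) and L = D - A. The eigenvalues of L are [0, 3, 3]; the characteristic polynomial is the product of (x - lambda_i), which multiplies out to x^3 - 6x^2 + 9x. The coefficient of x^2 equals -trace(L) = -6, matching the sum of degrees. By the matrix-tree theorem the graph has (1/3) * product of the nonzero eigenvalues = 3 spanning trees.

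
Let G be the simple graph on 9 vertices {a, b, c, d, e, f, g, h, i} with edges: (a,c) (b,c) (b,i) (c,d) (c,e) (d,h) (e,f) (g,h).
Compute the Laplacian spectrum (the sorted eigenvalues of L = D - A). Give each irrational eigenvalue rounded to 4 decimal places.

[0, 0.2398, 0.3820, 0.7199, 1.4240, 2.2032, 2.6180, 3.1692, 5.2439]

Reading degrees in the order [a, b, c, d, e, f, g, h, i] gives [1, 2, 4, 2, 2, 1, 1, 2, 1]; set D = diag(1, 2, 4, 2, 2, 1, 1, 2, 1) and form L = D - A. Since every row of L sums to 0, the all-ones vector is in the kernel and 0 is an eigenvalue. There is one zero in the spectrum, matching the 1 component. The eigenvalues sum to 16, which equals trace(L) = 2|E|.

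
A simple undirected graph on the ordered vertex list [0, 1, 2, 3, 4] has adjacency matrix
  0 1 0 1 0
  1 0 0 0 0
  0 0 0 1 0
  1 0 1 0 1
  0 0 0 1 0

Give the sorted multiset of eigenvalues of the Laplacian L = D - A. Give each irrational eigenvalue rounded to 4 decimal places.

With the vertex order [0, 1, 2, 3, 4], the degrees are [2, 1, 1, 3, 1], giving D = diag(2, 1, 1, 3, 1) and L = D - A. Since every row of L sums to 0, the all-ones vector is in the kernel and 0 is an eigenvalue. By the matrix-tree theorem the graph has (1/5) * product of the nonzero eigenvalues = 1 spanning tree.

[0, 0.5188, 1, 2.3111, 4.1701]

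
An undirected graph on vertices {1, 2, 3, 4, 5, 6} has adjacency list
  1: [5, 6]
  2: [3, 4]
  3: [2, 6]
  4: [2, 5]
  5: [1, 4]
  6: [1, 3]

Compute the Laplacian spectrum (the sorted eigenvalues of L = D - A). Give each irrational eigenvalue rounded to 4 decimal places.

Each diagonal entry of L is the vertex degree and each off-diagonal entry is -1 where an edge is present, 0 otherwise; in the order [1, 2, 3, 4, 5, 6] the diagonal is [2, 2, 2, 2, 2, 2]. L is symmetric positive semidefinite, so every eigenvalue is real and nonnegative. The single zero eigenvalue shows the graph is connected. There is one zero in the spectrum, matching the 1 component.

[0, 1, 1, 3, 3, 4]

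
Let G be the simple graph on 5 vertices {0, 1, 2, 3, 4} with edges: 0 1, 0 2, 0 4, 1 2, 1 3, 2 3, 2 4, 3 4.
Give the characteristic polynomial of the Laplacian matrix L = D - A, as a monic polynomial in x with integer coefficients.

With the vertex order [0, 1, 2, 3, 4], the degrees are [3, 3, 4, 3, 3], giving D = diag(3, 3, 4, 3, 3) and L = D - A. The eigenvalues of L are [0, 3, 3, 5, 5]; the characteristic polynomial is the product of (x - lambda_i), which multiplies out to x^5 - 16x^4 + 94x^3 - 240x^2 + 225x. Since p(0) = det(-L) = 0, x divides p(x). The eigenvalues sum to 16, which equals trace(L) = 2|E|. By the matrix-tree theorem the graph has (1/5) * product of the nonzero eigenvalues = 45 spanning trees.

x^5 - 16x^4 + 94x^3 - 240x^2 + 225x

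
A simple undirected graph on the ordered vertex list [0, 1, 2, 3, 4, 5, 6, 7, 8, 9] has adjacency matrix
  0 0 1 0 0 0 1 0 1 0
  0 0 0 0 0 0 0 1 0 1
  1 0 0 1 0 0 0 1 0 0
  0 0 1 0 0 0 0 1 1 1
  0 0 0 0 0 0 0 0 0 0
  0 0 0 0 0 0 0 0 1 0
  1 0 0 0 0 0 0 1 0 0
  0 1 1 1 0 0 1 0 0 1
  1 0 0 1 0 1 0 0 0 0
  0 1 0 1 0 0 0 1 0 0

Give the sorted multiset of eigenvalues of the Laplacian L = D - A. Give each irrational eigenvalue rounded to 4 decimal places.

[0, 0, 0.6083, 1.2357, 2.0759, 3, 3.1678, 4.0934, 5.6269, 6.1920]

With the vertex order [0, 1, 2, 3, 4, 5, 6, 7, 8, 9], the degrees are [3, 2, 3, 4, 0, 1, 2, 5, 3, 3], giving D = diag(3, 2, 3, 4, 0, 1, 2, 5, 3, 3) and L = D - A. Since every row of L sums to 0, the all-ones vector is in the kernel and 0 is an eigenvalue. The 2 zero eigenvalues correspond to the 2 connected components.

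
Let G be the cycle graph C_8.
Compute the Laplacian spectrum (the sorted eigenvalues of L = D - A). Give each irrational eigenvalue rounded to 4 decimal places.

The graph has 8 vertices and degree multiset [2, 2, 2, 2, 2, 2, 2, 2]; D is the diagonal matrix of degrees and L = D - A. Since every row of L sums to 0, the all-ones vector is in the kernel and 0 is an eigenvalue. The single zero eigenvalue shows the graph is connected.

[0, 0.5858, 0.5858, 2, 2, 3.4142, 3.4142, 4]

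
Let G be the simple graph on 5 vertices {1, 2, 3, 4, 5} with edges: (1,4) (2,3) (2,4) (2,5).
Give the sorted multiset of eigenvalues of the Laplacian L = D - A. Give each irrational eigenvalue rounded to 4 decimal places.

With the vertex order [1, 2, 3, 4, 5], the degrees are [1, 3, 1, 2, 1], giving D = diag(1, 3, 1, 2, 1) and L = D - A. Since every row of L sums to 0, the all-ones vector is in the kernel and 0 is an eigenvalue. The eigenvalues sum to 8, which equals trace(L) = 2|E|.

[0, 0.5188, 1, 2.3111, 4.1701]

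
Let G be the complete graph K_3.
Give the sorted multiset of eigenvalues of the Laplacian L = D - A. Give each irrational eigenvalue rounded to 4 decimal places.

[0, 3, 3]

The graph has 3 vertices and degree multiset [2, 2, 2]; D is the diagonal matrix of degrees and L = D - A. Since every row of L sums to 0, the all-ones vector is in the kernel and 0 is an eigenvalue. By the matrix-tree theorem the graph has (1/3) * product of the nonzero eigenvalues = 3 spanning trees.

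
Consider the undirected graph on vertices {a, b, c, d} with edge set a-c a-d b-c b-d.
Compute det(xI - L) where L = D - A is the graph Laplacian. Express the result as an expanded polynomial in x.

x^4 - 8x^3 + 20x^2 - 16x

Each diagonal entry of L is the vertex degree and each off-diagonal entry is -1 where an edge is present, 0 otherwise; in the order [a, b, c, d] the diagonal is [2, 2, 2, 2]. L has integer entries, so p(x) = det(xI - L) has integer coefficients. Expanding the determinant yields x^4 - 8x^3 + 20x^2 - 16x. The coefficient of x^3 equals -trace(L) = -8, matching the sum of degrees. The largest eigenvalue, 4, is at most the vertex count 4. The eigenvalues sum to 8, which equals trace(L) = 2|E|.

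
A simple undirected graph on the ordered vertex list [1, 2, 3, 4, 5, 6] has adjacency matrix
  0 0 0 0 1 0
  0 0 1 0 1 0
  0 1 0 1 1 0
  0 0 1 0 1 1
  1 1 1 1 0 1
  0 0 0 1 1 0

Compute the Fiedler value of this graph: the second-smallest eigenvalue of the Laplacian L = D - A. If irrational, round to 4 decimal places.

Each diagonal entry of L is the vertex degree and each off-diagonal entry is -1 where an edge is present, 0 otherwise; in the order [1, 2, 3, 4, 5, 6] the diagonal is [1, 2, 3, 3, 5, 2]. Computing the eigenvalues of L and sorting gives [0, 1, 1.5858, 3, 4.4142, 6]. The Fiedler value lambda_2 = 1 is strictly positive, so the graph is connected. There is one zero in the spectrum, matching the 1 component.

1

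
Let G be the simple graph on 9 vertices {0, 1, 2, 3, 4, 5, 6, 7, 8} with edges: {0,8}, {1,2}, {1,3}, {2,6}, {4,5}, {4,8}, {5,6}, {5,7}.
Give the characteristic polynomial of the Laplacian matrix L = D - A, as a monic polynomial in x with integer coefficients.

x^9 - 16x^8 + 104x^7 - 354x^6 + 678x^5 - 730x^4 + 416x^3 - 108x^2 + 9x

Reading degrees in the order [0, 1, 2, 3, 4, 5, 6, 7, 8] gives [1, 2, 2, 1, 2, 3, 2, 1, 2]; set D = diag(1, 2, 2, 1, 2, 3, 2, 1, 2) and form L = D - A. Computing det(xI - L) by cofactor expansion (or equivalently via sum-over-permutations) gives x^9 - 16x^8 + 104x^7 - 354x^6 + 678x^5 - 730x^4 + 416x^3 - 108x^2 + 9x. The coefficient of x^8 equals -trace(L) = -16, matching the sum of degrees. By the matrix-tree theorem the graph has (1/9) * product of the nonzero eigenvalues = 1 spanning tree. There is one zero in the spectrum, matching the 1 component.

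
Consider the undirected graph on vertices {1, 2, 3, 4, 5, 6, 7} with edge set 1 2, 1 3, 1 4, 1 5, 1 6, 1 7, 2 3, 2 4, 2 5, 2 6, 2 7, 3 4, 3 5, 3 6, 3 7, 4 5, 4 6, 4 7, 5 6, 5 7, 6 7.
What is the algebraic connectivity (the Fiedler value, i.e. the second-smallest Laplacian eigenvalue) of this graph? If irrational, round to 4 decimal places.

Reading degrees in the order [1, 2, 3, 4, 5, 6, 7] gives [6, 6, 6, 6, 6, 6, 6]; set D = diag(6, 6, 6, 6, 6, 6, 6) and form L = D - A. Computing the eigenvalues of L and sorting gives [0, 7, 7, 7, 7, 7, 7]. The Fiedler value lambda_2 = 7 is strictly positive, so the graph is connected.

7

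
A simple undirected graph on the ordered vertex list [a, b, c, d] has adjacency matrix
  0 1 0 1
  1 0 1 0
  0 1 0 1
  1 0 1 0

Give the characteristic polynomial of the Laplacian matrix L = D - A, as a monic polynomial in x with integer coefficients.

x^4 - 8x^3 + 20x^2 - 16x

With the vertex order [a, b, c, d], the degrees are [2, 2, 2, 2], giving D = diag(2, 2, 2, 2) and L = D - A. L has integer entries, so p(x) = det(xI - L) has integer coefficients. Expanding the determinant yields x^4 - 8x^3 + 20x^2 - 16x. The constant term is 0 because L is singular (the all-ones vector lies in its kernel). The eigenvalues sum to 8, which equals trace(L) = 2|E|.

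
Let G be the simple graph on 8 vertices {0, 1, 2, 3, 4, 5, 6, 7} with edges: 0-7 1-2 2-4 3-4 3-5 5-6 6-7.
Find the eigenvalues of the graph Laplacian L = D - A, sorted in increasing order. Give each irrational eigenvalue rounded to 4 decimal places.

Each diagonal entry of L is the vertex degree and each off-diagonal entry is -1 where an edge is present, 0 otherwise; in the order [0, 1, 2, 3, 4, 5, 6, 7] the diagonal is [1, 1, 2, 2, 2, 2, 2, 2]. L is symmetric positive semidefinite, so every eigenvalue is real and nonnegative. The single zero eigenvalue shows the graph is connected. The largest eigenvalue, 3.8478, is at most the vertex count 8.

[0, 0.1522, 0.5858, 1.2346, 2, 2.7654, 3.4142, 3.8478]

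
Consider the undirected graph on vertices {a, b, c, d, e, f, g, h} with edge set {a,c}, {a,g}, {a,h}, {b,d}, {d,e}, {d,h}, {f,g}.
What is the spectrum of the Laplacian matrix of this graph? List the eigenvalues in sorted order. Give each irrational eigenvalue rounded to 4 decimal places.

[0, 0.2137, 0.6177, 1, 1.4977, 2.3537, 3.8408, 4.4763]

With the vertex order [a, b, c, d, e, f, g, h], the degrees are [3, 1, 1, 3, 1, 1, 2, 2], giving D = diag(3, 1, 1, 3, 1, 1, 2, 2) and L = D - A. The multiplicity of 0 as a Laplacian eigenvalue equals the number of connected components. The single zero eigenvalue shows the graph is connected. By the matrix-tree theorem the graph has (1/8) * product of the nonzero eigenvalues = 1 spanning tree. The largest eigenvalue, 4.4763, is at most the vertex count 8.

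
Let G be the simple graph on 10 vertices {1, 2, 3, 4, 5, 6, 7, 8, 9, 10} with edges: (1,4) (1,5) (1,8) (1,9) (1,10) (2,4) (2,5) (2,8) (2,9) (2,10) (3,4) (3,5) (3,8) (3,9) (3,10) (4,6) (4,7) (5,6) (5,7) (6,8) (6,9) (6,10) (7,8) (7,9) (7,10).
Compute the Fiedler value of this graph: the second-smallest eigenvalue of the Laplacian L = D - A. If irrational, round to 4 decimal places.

5

Each diagonal entry of L is the vertex degree and each off-diagonal entry is -1 where an edge is present, 0 otherwise; in the order [1, 2, 3, 4, 5, 6, 7, 8, 9, 10] the diagonal is [5, 5, 5, 5, 5, 5, 5, 5, 5, 5]. Computing the eigenvalues of L and sorting gives [0, 5, 5, 5, 5, 5, 5, 5, 5, 10]. The Fiedler value lambda_2 = 5 is strictly positive, so the graph is connected.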